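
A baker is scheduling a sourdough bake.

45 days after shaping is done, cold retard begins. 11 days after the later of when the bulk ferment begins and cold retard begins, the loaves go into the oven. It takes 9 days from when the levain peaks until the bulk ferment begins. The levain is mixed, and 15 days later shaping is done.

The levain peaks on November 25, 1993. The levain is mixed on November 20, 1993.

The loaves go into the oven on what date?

The levain peaks: Nov 25, 1993.
The bulk ferment begins: Nov 25, 1993 + 9 days = Dec 4, 1993.
The levain is mixed: Nov 20, 1993.
Shaping is done: Nov 20, 1993 + 15 days = Dec 5, 1993.
Cold retard begins: Dec 5, 1993 + 45 days = Jan 19, 1994.
Both prerequisites met — the bulk ferment begins (Dec 4, 1993), cold retard begins (Jan 19, 1994); the later is Jan 19, 1994.
The loaves go into the oven: Jan 19, 1994 + 11 days = Jan 30, 1994.

January 30, 1994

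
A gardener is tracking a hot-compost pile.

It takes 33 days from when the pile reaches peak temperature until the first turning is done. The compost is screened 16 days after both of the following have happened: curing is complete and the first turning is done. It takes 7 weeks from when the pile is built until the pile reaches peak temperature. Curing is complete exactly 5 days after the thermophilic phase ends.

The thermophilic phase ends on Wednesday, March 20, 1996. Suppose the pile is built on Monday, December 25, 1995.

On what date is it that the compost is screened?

The thermophilic phase ends: Mar 20, 1996.
Curing is complete: Mar 20, 1996 + 5 days = Mar 25, 1996.
The pile is built: Dec 25, 1995.
The pile reaches peak temperature: Dec 25, 1995 + 7 weeks = Feb 12, 1996.
The first turning is done: Feb 12, 1996 + 33 days = Mar 16, 1996.
Both prerequisites met — curing is complete (Mar 25, 1996), the first turning is done (Mar 16, 1996); the later is Mar 25, 1996.
The compost is screened: Mar 25, 1996 + 16 days = Apr 10, 1996.

Wednesday, April 10, 1996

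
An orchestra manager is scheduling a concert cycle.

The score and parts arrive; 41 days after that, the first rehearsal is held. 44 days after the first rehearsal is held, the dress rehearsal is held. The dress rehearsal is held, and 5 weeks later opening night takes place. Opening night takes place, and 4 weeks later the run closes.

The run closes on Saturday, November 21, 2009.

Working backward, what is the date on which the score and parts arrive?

The run closes: Nov 21, 2009.
Opening night takes place: Nov 21, 2009 − 4 weeks = Oct 24, 2009.
The dress rehearsal is held: Oct 24, 2009 − 5 weeks = Sep 19, 2009.
The first rehearsal is held: Sep 19, 2009 − 44 days = Aug 6, 2009.
The score and parts arrive: Aug 6, 2009 − 41 days = Jun 26, 2009.

Friday, June 26, 2009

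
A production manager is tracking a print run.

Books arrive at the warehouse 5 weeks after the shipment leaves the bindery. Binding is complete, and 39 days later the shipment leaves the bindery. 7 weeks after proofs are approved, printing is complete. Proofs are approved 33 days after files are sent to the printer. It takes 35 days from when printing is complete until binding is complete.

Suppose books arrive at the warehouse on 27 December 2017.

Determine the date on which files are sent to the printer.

Books arrive at the warehouse: Dec 27, 2017.
The shipment leaves the bindery: Dec 27, 2017 − 5 weeks = Nov 22, 2017.
Binding is complete: Nov 22, 2017 − 39 days = Oct 14, 2017.
Printing is complete: Oct 14, 2017 − 35 days = Sep 9, 2017.
Proofs are approved: Sep 9, 2017 − 7 weeks = Jul 22, 2017.
Files are sent to the printer: Jul 22, 2017 − 33 days = Jun 19, 2017.

19 June 2017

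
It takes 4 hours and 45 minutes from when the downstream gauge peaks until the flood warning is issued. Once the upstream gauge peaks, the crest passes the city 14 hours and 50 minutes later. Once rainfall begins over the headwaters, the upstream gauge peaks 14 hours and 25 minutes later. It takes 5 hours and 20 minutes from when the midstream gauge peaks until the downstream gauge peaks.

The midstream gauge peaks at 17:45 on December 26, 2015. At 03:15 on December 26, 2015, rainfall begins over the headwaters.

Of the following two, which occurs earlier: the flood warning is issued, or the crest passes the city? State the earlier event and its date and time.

The flood warning is issued — 03:50 on December 27, 2015

The midstream gauge peaks: 17:45 Dec 26, 2015.
The downstream gauge peaks: 17:45 Dec 26, 2015 + 5h20m = 23:05 Dec 26, 2015.
The flood warning is issued: 23:05 Dec 26, 2015 + 4h45m = 03:50 Dec 27, 2015.
Rainfall begins over the headwaters: 03:15 Dec 26, 2015.
The upstream gauge peaks: 03:15 Dec 26, 2015 + 14h25m = 17:40 Dec 26, 2015.
The crest passes the city: 17:40 Dec 26, 2015 + 14h50m = 08:30 Dec 27, 2015.
Comparing: the flood warning is issued at 03:50 Dec 27, 2015 vs the crest passes the city at 08:30 Dec 27, 2015. Earlier: the flood warning is issued.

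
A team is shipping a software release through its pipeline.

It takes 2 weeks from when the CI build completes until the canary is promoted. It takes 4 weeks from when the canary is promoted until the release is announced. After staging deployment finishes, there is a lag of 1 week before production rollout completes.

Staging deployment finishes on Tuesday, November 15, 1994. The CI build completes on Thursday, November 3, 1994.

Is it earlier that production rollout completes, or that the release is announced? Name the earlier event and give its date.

Production rollout completes — Tuesday, November 22, 1994

Staging deployment finishes: Nov 15, 1994.
Production rollout completes: Nov 15, 1994 + 1 week = Nov 22, 1994.
The CI build completes: Nov 3, 1994.
The canary is promoted: Nov 3, 1994 + 2 weeks = Nov 17, 1994.
The release is announced: Nov 17, 1994 + 4 weeks = Dec 15, 1994.
Comparing: production rollout completes on Nov 22, 1994 vs the release is announced on Dec 15, 1994. Earlier: production rollout completes.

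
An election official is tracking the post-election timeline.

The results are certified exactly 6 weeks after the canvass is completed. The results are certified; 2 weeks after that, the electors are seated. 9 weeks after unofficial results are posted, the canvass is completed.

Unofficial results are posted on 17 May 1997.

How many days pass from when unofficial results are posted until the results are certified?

105 days

Causal path: unofficial results are posted → the canvass is completed → the results are certified.
Total delay along the path: 9 + 6 weeks = 15 weeks = 105 days.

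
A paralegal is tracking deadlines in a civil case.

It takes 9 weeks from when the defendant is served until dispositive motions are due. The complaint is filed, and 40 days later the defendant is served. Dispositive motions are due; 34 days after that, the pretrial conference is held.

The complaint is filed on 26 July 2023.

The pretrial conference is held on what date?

The complaint is filed: Jul 26, 2023.
The defendant is served: Jul 26, 2023 + 40 days = Sep 4, 2023.
Dispositive motions are due: Sep 4, 2023 + 9 weeks = Nov 6, 2023.
The pretrial conference is held: Nov 6, 2023 + 34 days = Dec 10, 2023.

10 December 2023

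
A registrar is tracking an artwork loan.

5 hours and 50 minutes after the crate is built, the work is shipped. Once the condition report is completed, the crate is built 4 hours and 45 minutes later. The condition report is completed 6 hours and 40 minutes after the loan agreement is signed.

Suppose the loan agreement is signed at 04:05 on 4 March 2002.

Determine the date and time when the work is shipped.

21:20 on 4 March 2002

The loan agreement is signed: 04:05 Mar 4, 2002.
The condition report is completed: 04:05 Mar 4, 2002 + 6h40m = 10:45 Mar 4, 2002.
The crate is built: 10:45 Mar 4, 2002 + 4h45m = 15:30 Mar 4, 2002.
The work is shipped: 15:30 Mar 4, 2002 + 5h50m = 21:20 Mar 4, 2002.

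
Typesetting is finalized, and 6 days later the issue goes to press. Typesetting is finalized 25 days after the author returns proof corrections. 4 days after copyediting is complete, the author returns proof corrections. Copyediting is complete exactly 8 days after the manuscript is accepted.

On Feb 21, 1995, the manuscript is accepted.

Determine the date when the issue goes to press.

The manuscript is accepted: Feb 21, 1995.
Copyediting is complete: Feb 21, 1995 + 8 days = Mar 1, 1995.
The author returns proof corrections: Mar 1, 1995 + 4 days = Mar 5, 1995.
Typesetting is finalized: Mar 5, 1995 + 25 days = Mar 30, 1995.
The issue goes to press: Mar 30, 1995 + 6 days = Apr 5, 1995.

Apr 5, 1995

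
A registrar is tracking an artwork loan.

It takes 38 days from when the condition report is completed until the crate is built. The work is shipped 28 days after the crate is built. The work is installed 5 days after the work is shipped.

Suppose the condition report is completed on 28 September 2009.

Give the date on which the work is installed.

The condition report is completed: Sep 28, 2009.
The crate is built: Sep 28, 2009 + 38 days = Nov 5, 2009.
The work is shipped: Nov 5, 2009 + 28 days = Dec 3, 2009.
The work is installed: Dec 3, 2009 + 5 days = Dec 8, 2009.

8 December 2009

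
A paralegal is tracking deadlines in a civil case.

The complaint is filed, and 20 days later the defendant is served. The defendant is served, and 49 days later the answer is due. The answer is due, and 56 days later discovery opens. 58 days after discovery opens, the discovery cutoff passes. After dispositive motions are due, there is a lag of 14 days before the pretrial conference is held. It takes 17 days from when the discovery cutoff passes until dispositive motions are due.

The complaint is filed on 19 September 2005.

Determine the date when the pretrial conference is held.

21 April 2006

The complaint is filed: Sep 19, 2005.
The defendant is served: Sep 19, 2005 + 20 days = Oct 9, 2005.
The answer is due: Oct 9, 2005 + 49 days = Nov 27, 2005.
Discovery opens: Nov 27, 2005 + 56 days = Jan 22, 2006.
The discovery cutoff passes: Jan 22, 2006 + 58 days = Mar 21, 2006.
Dispositive motions are due: Mar 21, 2006 + 17 days = Apr 7, 2006.
The pretrial conference is held: Apr 7, 2006 + 14 days = Apr 21, 2006.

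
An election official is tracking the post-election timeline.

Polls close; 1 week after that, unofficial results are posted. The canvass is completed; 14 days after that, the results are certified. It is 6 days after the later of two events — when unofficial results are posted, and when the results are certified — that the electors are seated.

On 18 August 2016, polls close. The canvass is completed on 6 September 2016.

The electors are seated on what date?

Polls close: Aug 18, 2016.
Unofficial results are posted: Aug 18, 2016 + 1 week = Aug 25, 2016.
The canvass is completed: Sep 6, 2016.
The results are certified: Sep 6, 2016 + 14 days = Sep 20, 2016.
Both prerequisites met — unofficial results are posted (Aug 25, 2016), the results are certified (Sep 20, 2016); the later is Sep 20, 2016.
The electors are seated: Sep 20, 2016 + 6 days = Sep 26, 2016.

26 September 2016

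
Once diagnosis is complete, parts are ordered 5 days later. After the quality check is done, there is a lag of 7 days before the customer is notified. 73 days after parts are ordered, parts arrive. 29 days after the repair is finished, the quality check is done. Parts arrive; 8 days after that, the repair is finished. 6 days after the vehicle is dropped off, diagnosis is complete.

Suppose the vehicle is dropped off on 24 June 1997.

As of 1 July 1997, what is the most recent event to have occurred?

Diagnosis is complete

The vehicle is dropped off: Jun 24, 1997.
Diagnosis is complete: Jun 24, 1997 + 6 days = Jun 30, 1997.
Parts are ordered: Jun 30, 1997 + 5 days = Jul 5, 1997.
Parts arrive: Jul 5, 1997 + 73 days = Sep 16, 1997.
The repair is finished: Sep 16, 1997 + 8 days = Sep 24, 1997.
The quality check is done: Sep 24, 1997 + 29 days = Oct 23, 1997.
The customer is notified: Oct 23, 1997 + 7 days = Oct 30, 1997.
Jul 1, 1997 falls between when diagnosis is complete (Jun 30, 1997) and when parts are ordered (Jul 5, 1997).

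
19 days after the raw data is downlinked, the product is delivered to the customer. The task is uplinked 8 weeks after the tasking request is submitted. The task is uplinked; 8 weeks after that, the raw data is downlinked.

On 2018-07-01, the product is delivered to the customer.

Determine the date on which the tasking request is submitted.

2018-02-20

The product is delivered to the customer: Jul 1, 2018.
The raw data is downlinked: Jul 1, 2018 − 19 days = Jun 12, 2018.
The task is uplinked: Jun 12, 2018 − 8 weeks = Apr 17, 2018.
The tasking request is submitted: Apr 17, 2018 − 8 weeks = Feb 20, 2018.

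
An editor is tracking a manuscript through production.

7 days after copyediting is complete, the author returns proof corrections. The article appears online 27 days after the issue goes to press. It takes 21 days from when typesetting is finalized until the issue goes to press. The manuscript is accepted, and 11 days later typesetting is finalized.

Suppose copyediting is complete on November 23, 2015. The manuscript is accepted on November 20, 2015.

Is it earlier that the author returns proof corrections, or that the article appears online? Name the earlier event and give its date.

Copyediting is complete: Nov 23, 2015.
The author returns proof corrections: Nov 23, 2015 + 7 days = Nov 30, 2015.
The manuscript is accepted: Nov 20, 2015.
Typesetting is finalized: Nov 20, 2015 + 11 days = Dec 1, 2015.
The issue goes to press: Dec 1, 2015 + 21 days = Dec 22, 2015.
The article appears online: Dec 22, 2015 + 27 days = Jan 18, 2016.
Comparing: the author returns proof corrections on Nov 30, 2015 vs the article appears online on Jan 18, 2016. Earlier: the author returns proof corrections.

The author returns proof corrections — November 30, 2015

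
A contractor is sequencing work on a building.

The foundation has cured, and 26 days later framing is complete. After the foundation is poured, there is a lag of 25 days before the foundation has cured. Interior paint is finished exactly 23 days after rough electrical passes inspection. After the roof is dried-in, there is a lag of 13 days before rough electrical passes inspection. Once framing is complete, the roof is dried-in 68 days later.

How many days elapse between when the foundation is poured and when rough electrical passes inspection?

132 days

Causal path: the foundation is poured → the foundation has cured → framing is complete → the roof is dried-in → rough electrical passes inspection.
Total delay along the path: 25 + 26 + 68 + 13 = 132 days.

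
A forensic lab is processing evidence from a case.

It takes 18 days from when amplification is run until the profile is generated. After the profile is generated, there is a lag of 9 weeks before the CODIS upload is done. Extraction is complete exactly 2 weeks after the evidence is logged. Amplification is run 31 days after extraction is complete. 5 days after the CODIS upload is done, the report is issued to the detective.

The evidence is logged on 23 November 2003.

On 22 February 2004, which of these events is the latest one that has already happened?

The evidence is logged: Nov 23, 2003.
Extraction is complete: Nov 23, 2003 + 2 weeks = Dec 7, 2003.
Amplification is run: Dec 7, 2003 + 31 days = Jan 7, 2004.
The profile is generated: Jan 7, 2004 + 18 days = Jan 25, 2004.
The CODIS upload is done: Jan 25, 2004 + 9 weeks = Mar 28, 2004.
The report is issued to the detective: Mar 28, 2004 + 5 days = Apr 2, 2004.
Feb 22, 2004 falls between when the profile is generated (Jan 25, 2004) and when the CODIS upload is done (Mar 28, 2004).

The profile is generated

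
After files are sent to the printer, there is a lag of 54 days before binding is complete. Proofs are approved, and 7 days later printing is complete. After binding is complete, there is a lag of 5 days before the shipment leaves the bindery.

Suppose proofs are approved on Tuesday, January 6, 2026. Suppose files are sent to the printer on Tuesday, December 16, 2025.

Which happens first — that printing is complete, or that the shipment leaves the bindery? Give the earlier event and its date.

Proofs are approved: Jan 6, 2026.
Printing is complete: Jan 6, 2026 + 7 days = Jan 13, 2026.
Files are sent to the printer: Dec 16, 2025.
Binding is complete: Dec 16, 2025 + 54 days = Feb 8, 2026.
The shipment leaves the bindery: Feb 8, 2026 + 5 days = Feb 13, 2026.
Comparing: printing is complete on Jan 13, 2026 vs the shipment leaves the bindery on Feb 13, 2026. Earlier: printing is complete.

Printing is complete — Tuesday, January 13, 2026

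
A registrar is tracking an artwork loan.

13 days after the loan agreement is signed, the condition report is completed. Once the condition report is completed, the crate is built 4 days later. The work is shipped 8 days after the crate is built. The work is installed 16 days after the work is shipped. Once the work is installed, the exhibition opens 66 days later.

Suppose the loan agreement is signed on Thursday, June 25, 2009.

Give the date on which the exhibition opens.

The loan agreement is signed: Jun 25, 2009.
The condition report is completed: Jun 25, 2009 + 13 days = Jul 8, 2009.
The crate is built: Jul 8, 2009 + 4 days = Jul 12, 2009.
The work is shipped: Jul 12, 2009 + 8 days = Jul 20, 2009.
The work is installed: Jul 20, 2009 + 16 days = Aug 5, 2009.
The exhibition opens: Aug 5, 2009 + 66 days = Oct 10, 2009.

Saturday, October 10, 2009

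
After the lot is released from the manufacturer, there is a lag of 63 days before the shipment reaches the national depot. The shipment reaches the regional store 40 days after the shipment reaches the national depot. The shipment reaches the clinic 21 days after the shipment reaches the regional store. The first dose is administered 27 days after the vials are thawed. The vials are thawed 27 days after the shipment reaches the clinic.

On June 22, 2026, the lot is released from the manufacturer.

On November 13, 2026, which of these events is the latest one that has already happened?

The lot is released from the manufacturer: Jun 22, 2026.
The shipment reaches the national depot: Jun 22, 2026 + 63 days = Aug 24, 2026.
The shipment reaches the regional store: Aug 24, 2026 + 40 days = Oct 3, 2026.
The shipment reaches the clinic: Oct 3, 2026 + 21 days = Oct 24, 2026.
The vials are thawed: Oct 24, 2026 + 27 days = Nov 20, 2026.
The first dose is administered: Nov 20, 2026 + 27 days = Dec 17, 2026.
Nov 13, 2026 falls between when the shipment reaches the clinic (Oct 24, 2026) and when the vials are thawed (Nov 20, 2026).

The shipment reaches the clinic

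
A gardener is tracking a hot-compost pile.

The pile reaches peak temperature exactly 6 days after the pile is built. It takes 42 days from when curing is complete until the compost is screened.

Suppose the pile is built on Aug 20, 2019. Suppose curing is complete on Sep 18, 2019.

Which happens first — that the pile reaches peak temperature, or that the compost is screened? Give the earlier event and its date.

The pile is built: Aug 20, 2019.
The pile reaches peak temperature: Aug 20, 2019 + 6 days = Aug 26, 2019.
Curing is complete: Sep 18, 2019.
The compost is screened: Sep 18, 2019 + 42 days = Oct 30, 2019.
Comparing: the pile reaches peak temperature on Aug 26, 2019 vs the compost is screened on Oct 30, 2019. Earlier: the pile reaches peak temperature.

The pile reaches peak temperature — Aug 26, 2019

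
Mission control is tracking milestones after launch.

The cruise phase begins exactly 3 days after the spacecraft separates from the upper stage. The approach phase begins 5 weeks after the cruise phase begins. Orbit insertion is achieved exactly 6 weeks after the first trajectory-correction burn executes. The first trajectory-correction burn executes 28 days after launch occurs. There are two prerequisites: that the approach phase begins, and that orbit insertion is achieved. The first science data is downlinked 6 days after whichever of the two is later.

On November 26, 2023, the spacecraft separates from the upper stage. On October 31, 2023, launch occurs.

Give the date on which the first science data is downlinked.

January 15, 2024

The spacecraft separates from the upper stage: Nov 26, 2023.
The cruise phase begins: Nov 26, 2023 + 3 days = Nov 29, 2023.
The approach phase begins: Nov 29, 2023 + 5 weeks = Jan 3, 2024.
Launch occurs: Oct 31, 2023.
The first trajectory-correction burn executes: Oct 31, 2023 + 28 days = Nov 28, 2023.
Orbit insertion is achieved: Nov 28, 2023 + 6 weeks = Jan 9, 2024.
Both prerequisites met — the approach phase begins (Jan 3, 2024), orbit insertion is achieved (Jan 9, 2024); the later is Jan 9, 2024.
The first science data is downlinked: Jan 9, 2024 + 6 days = Jan 15, 2024.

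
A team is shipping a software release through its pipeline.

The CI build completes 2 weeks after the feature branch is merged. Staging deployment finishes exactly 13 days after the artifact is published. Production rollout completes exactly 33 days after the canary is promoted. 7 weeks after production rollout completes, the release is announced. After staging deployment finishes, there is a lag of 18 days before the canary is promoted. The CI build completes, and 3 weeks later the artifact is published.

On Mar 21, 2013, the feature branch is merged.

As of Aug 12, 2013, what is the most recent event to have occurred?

The feature branch is merged: Mar 21, 2013.
The CI build completes: Mar 21, 2013 + 2 weeks = Apr 4, 2013.
The artifact is published: Apr 4, 2013 + 3 weeks = Apr 25, 2013.
Staging deployment finishes: Apr 25, 2013 + 13 days = May 8, 2013.
The canary is promoted: May 8, 2013 + 18 days = May 26, 2013.
Production rollout completes: May 26, 2013 + 33 days = Jun 28, 2013.
The release is announced: Jun 28, 2013 + 7 weeks = Aug 16, 2013.
Aug 12, 2013 falls between when production rollout completes (Jun 28, 2013) and when the release is announced (Aug 16, 2013).

Production rollout completes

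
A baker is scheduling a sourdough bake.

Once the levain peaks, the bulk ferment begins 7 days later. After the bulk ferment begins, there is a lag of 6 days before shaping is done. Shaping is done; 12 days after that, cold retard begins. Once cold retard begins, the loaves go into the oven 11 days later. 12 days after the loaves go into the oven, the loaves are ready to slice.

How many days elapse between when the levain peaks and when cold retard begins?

25 days

Causal path: the levain peaks → the bulk ferment begins → shaping is done → cold retard begins.
Total delay along the path: 7 + 6 + 12 = 25 days.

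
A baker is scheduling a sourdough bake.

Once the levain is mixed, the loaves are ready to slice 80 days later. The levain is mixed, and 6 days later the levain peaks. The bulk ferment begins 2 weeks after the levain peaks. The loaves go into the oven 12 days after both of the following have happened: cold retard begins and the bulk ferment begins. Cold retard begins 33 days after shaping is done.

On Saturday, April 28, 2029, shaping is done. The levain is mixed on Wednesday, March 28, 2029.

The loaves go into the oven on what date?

Shaping is done: Apr 28, 2029.
Cold retard begins: Apr 28, 2029 + 33 days = May 31, 2029.
The levain is mixed: Mar 28, 2029.
The levain peaks: Mar 28, 2029 + 6 days = Apr 3, 2029.
The bulk ferment begins: Apr 3, 2029 + 2 weeks = Apr 17, 2029.
Both prerequisites met — cold retard begins (May 31, 2029), the bulk ferment begins (Apr 17, 2029); the later is May 31, 2029.
The loaves go into the oven: May 31, 2029 + 12 days = Jun 12, 2029.

Tuesday, June 12, 2029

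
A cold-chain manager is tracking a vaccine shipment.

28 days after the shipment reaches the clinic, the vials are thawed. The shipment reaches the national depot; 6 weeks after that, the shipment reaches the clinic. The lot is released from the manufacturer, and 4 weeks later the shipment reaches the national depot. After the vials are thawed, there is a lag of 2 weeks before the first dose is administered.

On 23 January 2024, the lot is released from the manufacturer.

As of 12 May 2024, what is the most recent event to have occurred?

The vials are thawed

The lot is released from the manufacturer: Jan 23, 2024.
The shipment reaches the national depot: Jan 23, 2024 + 4 weeks = Feb 20, 2024.
The shipment reaches the clinic: Feb 20, 2024 + 6 weeks = Apr 2, 2024.
The vials are thawed: Apr 2, 2024 + 28 days = Apr 30, 2024.
The first dose is administered: Apr 30, 2024 + 2 weeks = May 14, 2024.
May 12, 2024 falls between when the vials are thawed (Apr 30, 2024) and when the first dose is administered (May 14, 2024).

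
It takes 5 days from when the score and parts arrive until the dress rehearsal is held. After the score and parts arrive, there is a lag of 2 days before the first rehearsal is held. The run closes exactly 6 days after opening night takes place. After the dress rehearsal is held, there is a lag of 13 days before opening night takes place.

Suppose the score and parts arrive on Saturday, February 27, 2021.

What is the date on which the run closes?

Tuesday, March 23, 2021

The score and parts arrive: Feb 27, 2021.
The dress rehearsal is held: Feb 27, 2021 + 5 days = Mar 4, 2021.
Opening night takes place: Mar 4, 2021 + 13 days = Mar 17, 2021.
The run closes: Mar 17, 2021 + 6 days = Mar 23, 2021.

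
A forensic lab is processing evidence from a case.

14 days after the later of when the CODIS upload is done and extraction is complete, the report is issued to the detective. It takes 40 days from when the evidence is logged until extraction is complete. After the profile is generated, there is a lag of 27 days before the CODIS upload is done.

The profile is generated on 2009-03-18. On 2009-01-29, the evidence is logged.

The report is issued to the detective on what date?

2009-04-28

The profile is generated: Mar 18, 2009.
The CODIS upload is done: Mar 18, 2009 + 27 days = Apr 14, 2009.
The evidence is logged: Jan 29, 2009.
Extraction is complete: Jan 29, 2009 + 40 days = Mar 10, 2009.
Both prerequisites met — the CODIS upload is done (Apr 14, 2009), extraction is complete (Mar 10, 2009); the later is Apr 14, 2009.
The report is issued to the detective: Apr 14, 2009 + 14 days = Apr 28, 2009.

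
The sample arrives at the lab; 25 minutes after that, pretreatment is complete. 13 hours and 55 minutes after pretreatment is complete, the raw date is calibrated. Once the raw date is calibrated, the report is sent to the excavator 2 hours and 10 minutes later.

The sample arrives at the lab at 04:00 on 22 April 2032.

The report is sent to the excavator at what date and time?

The sample arrives at the lab: 04:00 Apr 22, 2032.
Pretreatment is complete: 04:00 Apr 22, 2032 + 25m = 04:25 Apr 22, 2032.
The raw date is calibrated: 04:25 Apr 22, 2032 + 13h55m = 18:20 Apr 22, 2032.
The report is sent to the excavator: 18:20 Apr 22, 2032 + 2h10m = 20:30 Apr 22, 2032.

20:30 on 22 April 2032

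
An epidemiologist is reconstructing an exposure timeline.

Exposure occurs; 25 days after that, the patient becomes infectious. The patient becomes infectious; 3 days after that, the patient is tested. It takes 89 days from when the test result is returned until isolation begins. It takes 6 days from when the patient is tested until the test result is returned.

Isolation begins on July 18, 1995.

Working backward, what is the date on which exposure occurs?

Isolation begins: Jul 18, 1995.
The test result is returned: Jul 18, 1995 − 89 days = Apr 20, 1995.
The patient is tested: Apr 20, 1995 − 6 days = Apr 14, 1995.
The patient becomes infectious: Apr 14, 1995 − 3 days = Apr 11, 1995.
Exposure occurs: Apr 11, 1995 − 25 days = Mar 17, 1995.

March 17, 1995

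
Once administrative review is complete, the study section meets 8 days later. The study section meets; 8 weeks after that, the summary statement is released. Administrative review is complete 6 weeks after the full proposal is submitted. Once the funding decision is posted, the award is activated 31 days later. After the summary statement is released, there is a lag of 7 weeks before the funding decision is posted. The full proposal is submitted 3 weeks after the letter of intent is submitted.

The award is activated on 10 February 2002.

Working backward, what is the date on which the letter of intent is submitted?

18 July 2001

The award is activated: Feb 10, 2002.
The funding decision is posted: Feb 10, 2002 − 31 days = Jan 10, 2002.
The summary statement is released: Jan 10, 2002 − 7 weeks = Nov 22, 2001.
The study section meets: Nov 22, 2001 − 8 weeks = Sep 27, 2001.
Administrative review is complete: Sep 27, 2001 − 8 days = Sep 19, 2001.
The full proposal is submitted: Sep 19, 2001 − 6 weeks = Aug 8, 2001.
The letter of intent is submitted: Aug 8, 2001 − 3 weeks = Jul 18, 2001.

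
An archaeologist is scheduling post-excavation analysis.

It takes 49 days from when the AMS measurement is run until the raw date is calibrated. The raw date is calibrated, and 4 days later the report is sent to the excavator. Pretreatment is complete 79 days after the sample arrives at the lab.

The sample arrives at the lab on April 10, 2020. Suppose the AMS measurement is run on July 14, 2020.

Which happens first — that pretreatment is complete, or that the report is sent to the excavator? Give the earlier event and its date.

Pretreatment is complete — June 28, 2020

The sample arrives at the lab: Apr 10, 2020.
Pretreatment is complete: Apr 10, 2020 + 79 days = Jun 28, 2020.
The AMS measurement is run: Jul 14, 2020.
The raw date is calibrated: Jul 14, 2020 + 49 days = Sep 1, 2020.
The report is sent to the excavator: Sep 1, 2020 + 4 days = Sep 5, 2020.
Comparing: pretreatment is complete on Jun 28, 2020 vs the report is sent to the excavator on Sep 5, 2020. Earlier: pretreatment is complete.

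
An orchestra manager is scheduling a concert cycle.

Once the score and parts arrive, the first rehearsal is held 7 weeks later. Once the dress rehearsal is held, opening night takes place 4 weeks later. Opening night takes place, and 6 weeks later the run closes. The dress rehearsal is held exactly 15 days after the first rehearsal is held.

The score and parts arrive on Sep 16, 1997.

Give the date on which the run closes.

The score and parts arrive: Sep 16, 1997.
The first rehearsal is held: Sep 16, 1997 + 7 weeks = Nov 4, 1997.
The dress rehearsal is held: Nov 4, 1997 + 15 days = Nov 19, 1997.
Opening night takes place: Nov 19, 1997 + 4 weeks = Dec 17, 1997.
The run closes: Dec 17, 1997 + 6 weeks = Jan 28, 1998.

Jan 28, 1998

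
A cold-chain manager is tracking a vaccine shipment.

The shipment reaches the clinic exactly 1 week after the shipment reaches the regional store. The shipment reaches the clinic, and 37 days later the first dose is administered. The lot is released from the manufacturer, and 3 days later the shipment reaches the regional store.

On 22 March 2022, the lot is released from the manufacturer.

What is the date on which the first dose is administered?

8 May 2022

The lot is released from the manufacturer: Mar 22, 2022.
The shipment reaches the regional store: Mar 22, 2022 + 3 days = Mar 25, 2022.
The shipment reaches the clinic: Mar 25, 2022 + 1 week = Apr 1, 2022.
The first dose is administered: Apr 1, 2022 + 37 days = May 8, 2022.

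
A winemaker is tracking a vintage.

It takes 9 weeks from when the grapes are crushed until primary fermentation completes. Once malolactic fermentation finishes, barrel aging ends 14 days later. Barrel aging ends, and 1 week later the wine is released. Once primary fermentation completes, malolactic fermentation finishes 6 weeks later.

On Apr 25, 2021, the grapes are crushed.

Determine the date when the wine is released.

The grapes are crushed: Apr 25, 2021.
Primary fermentation completes: Apr 25, 2021 + 9 weeks = Jun 27, 2021.
Malolactic fermentation finishes: Jun 27, 2021 + 6 weeks = Aug 8, 2021.
Barrel aging ends: Aug 8, 2021 + 14 days = Aug 22, 2021.
The wine is released: Aug 22, 2021 + 1 week = Aug 29, 2021.

Aug 29, 2021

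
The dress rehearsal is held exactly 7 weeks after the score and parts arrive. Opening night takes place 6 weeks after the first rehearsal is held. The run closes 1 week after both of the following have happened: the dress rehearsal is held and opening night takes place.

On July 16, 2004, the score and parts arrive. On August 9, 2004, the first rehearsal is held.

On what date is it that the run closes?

The score and parts arrive: Jul 16, 2004.
The dress rehearsal is held: Jul 16, 2004 + 7 weeks = Sep 3, 2004.
The first rehearsal is held: Aug 9, 2004.
Opening night takes place: Aug 9, 2004 + 6 weeks = Sep 20, 2004.
Both prerequisites met — the dress rehearsal is held (Sep 3, 2004), opening night takes place (Sep 20, 2004); the later is Sep 20, 2004.
The run closes: Sep 20, 2004 + 1 week = Sep 27, 2004.

September 27, 2004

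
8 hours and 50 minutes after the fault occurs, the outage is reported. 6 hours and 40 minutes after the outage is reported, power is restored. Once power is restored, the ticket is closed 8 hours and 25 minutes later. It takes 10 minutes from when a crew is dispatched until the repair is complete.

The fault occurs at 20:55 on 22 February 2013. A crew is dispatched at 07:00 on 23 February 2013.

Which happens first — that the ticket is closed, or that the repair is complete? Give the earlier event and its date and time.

The repair is complete — 07:10 on 23 February 2013

The fault occurs: 20:55 Feb 22, 2013.
The outage is reported: 20:55 Feb 22, 2013 + 8h50m = 05:45 Feb 23, 2013.
Power is restored: 05:45 Feb 23, 2013 + 6h40m = 12:25 Feb 23, 2013.
The ticket is closed: 12:25 Feb 23, 2013 + 8h25m = 20:50 Feb 23, 2013.
A crew is dispatched: 07:00 Feb 23, 2013.
The repair is complete: 07:00 Feb 23, 2013 + 10m = 07:10 Feb 23, 2013.
Comparing: the ticket is closed at 20:50 Feb 23, 2013 vs the repair is complete at 07:10 Feb 23, 2013. Earlier: the repair is complete.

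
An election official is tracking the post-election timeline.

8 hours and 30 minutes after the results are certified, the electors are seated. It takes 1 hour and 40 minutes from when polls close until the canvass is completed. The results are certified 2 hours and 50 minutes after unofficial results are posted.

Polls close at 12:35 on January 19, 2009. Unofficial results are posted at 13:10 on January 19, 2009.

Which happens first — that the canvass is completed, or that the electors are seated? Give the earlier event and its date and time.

Polls close: 12:35 Jan 19, 2009.
The canvass is completed: 12:35 Jan 19, 2009 + 1h40m = 14:15 Jan 19, 2009.
Unofficial results are posted: 13:10 Jan 19, 2009.
The results are certified: 13:10 Jan 19, 2009 + 2h50m = 16:00 Jan 19, 2009.
The electors are seated: 16:00 Jan 19, 2009 + 8h30m = 00:30 Jan 20, 2009.
Comparing: the canvass is completed at 14:15 Jan 19, 2009 vs the electors are seated at 00:30 Jan 20, 2009. Earlier: the canvass is completed.

The canvass is completed — 14:15 on January 19, 2009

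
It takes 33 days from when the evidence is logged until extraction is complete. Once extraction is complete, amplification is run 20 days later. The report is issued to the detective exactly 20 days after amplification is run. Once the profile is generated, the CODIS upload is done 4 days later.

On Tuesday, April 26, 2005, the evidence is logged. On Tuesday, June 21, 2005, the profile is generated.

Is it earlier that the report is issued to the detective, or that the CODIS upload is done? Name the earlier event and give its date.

The CODIS upload is done — Saturday, June 25, 2005

The evidence is logged: Apr 26, 2005.
Extraction is complete: Apr 26, 2005 + 33 days = May 29, 2005.
Amplification is run: May 29, 2005 + 20 days = Jun 18, 2005.
The report is issued to the detective: Jun 18, 2005 + 20 days = Jul 8, 2005.
The profile is generated: Jun 21, 2005.
The CODIS upload is done: Jun 21, 2005 + 4 days = Jun 25, 2005.
Comparing: the report is issued to the detective on Jul 8, 2005 vs the CODIS upload is done on Jun 25, 2005. Earlier: the CODIS upload is done.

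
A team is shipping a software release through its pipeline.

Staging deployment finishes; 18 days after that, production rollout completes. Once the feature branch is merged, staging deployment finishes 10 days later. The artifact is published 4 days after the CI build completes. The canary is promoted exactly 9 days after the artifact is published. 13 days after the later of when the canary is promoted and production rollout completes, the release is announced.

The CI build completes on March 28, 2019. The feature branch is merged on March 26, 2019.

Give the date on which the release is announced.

May 6, 2019

The CI build completes: Mar 28, 2019.
The artifact is published: Mar 28, 2019 + 4 days = Apr 1, 2019.
The canary is promoted: Apr 1, 2019 + 9 days = Apr 10, 2019.
The feature branch is merged: Mar 26, 2019.
Staging deployment finishes: Mar 26, 2019 + 10 days = Apr 5, 2019.
Production rollout completes: Apr 5, 2019 + 18 days = Apr 23, 2019.
Both prerequisites met — the canary is promoted (Apr 10, 2019), production rollout completes (Apr 23, 2019); the later is Apr 23, 2019.
The release is announced: Apr 23, 2019 + 13 days = May 6, 2019.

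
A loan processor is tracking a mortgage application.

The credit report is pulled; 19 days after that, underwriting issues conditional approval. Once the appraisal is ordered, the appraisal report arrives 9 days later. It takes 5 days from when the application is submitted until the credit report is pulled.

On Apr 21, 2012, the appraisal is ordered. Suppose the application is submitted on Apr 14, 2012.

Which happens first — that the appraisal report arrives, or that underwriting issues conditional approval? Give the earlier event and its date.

The appraisal is ordered: Apr 21, 2012.
The appraisal report arrives: Apr 21, 2012 + 9 days = Apr 30, 2012.
The application is submitted: Apr 14, 2012.
The credit report is pulled: Apr 14, 2012 + 5 days = Apr 19, 2012.
Underwriting issues conditional approval: Apr 19, 2012 + 19 days = May 8, 2012.
Comparing: the appraisal report arrives on Apr 30, 2012 vs underwriting issues conditional approval on May 8, 2012. Earlier: the appraisal report arrives.

The appraisal report arrives — Apr 30, 2012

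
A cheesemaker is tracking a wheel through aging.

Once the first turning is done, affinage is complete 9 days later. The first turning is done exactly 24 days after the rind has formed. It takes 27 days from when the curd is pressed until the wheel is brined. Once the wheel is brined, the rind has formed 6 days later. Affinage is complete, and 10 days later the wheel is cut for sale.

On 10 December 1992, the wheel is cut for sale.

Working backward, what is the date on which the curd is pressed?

The wheel is cut for sale: Dec 10, 1992.
Affinage is complete: Dec 10, 1992 − 10 days = Nov 30, 1992.
The first turning is done: Nov 30, 1992 − 9 days = Nov 21, 1992.
The rind has formed: Nov 21, 1992 − 24 days = Oct 28, 1992.
The wheel is brined: Oct 28, 1992 − 6 days = Oct 22, 1992.
The curd is pressed: Oct 22, 1992 − 27 days = Sep 25, 1992.

25 September 1992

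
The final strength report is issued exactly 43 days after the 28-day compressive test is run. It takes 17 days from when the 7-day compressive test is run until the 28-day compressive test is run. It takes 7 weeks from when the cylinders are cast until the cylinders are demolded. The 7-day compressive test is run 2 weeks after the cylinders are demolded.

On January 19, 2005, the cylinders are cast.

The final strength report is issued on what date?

The cylinders are cast: Jan 19, 2005.
The cylinders are demolded: Jan 19, 2005 + 7 weeks = Mar 9, 2005.
The 7-day compressive test is run: Mar 9, 2005 + 2 weeks = Mar 23, 2005.
The 28-day compressive test is run: Mar 23, 2005 + 17 days = Apr 9, 2005.
The final strength report is issued: Apr 9, 2005 + 43 days = May 22, 2005.

May 22, 2005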